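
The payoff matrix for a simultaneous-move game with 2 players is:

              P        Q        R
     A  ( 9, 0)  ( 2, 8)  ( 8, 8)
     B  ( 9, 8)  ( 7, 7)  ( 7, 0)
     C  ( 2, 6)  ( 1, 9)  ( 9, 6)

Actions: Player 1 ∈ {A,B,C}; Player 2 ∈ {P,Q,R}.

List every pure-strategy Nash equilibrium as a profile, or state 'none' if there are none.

NE set: (B,P)

(A,P): not NE [P2→R gives 8>0]
(A,Q): not NE [P1→B gives 7>2]
(A,R): not NE [P1→C gives 9>8]
(B,P): NE
(B,Q): not NE [P2→P gives 8>7]
(B,R): not NE [P1→C gives 9>7; P2→P gives 8>0]
(C,P): not NE [P1→B gives 9>2; P2→Q gives 9>6]
(C,Q): not NE [P1→B gives 7>1]
(C,R): not NE [P2→Q gives 9>6]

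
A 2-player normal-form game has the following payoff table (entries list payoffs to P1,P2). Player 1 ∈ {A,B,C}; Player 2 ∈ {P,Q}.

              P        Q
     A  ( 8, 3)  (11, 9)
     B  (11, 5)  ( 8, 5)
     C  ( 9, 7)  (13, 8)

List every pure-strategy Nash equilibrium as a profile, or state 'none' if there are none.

Nash profiles: (B,P), (C,Q)

(A,P): not NE [P1→B gives 11>8; P2→Q gives 9>3]
(A,Q): not NE [P1→C gives 13>11]
(B,P): NE
(B,Q): not NE [P1→C gives 13>8]
(C,P): not NE [P1→B gives 11>9; P2→Q gives 8>7]
(C,Q): NE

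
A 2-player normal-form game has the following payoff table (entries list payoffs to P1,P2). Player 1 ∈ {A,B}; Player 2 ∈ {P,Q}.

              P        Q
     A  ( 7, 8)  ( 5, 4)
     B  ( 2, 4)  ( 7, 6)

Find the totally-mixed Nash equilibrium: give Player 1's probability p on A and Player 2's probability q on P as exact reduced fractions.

(p,q) = (1/3, 2/7)

P1 indiff ⇒ q·7+(1-q)·5 = q·2+(1-q)·7 ⇒ q(5) = (1-q)(2) ⇒ q = 2/7
P2 indiff ⇒ p·8+(1-p)·4 = p·4+(1-p)·6 ⇒ p(4) = (1-p)(2) ⇒ p = 1/3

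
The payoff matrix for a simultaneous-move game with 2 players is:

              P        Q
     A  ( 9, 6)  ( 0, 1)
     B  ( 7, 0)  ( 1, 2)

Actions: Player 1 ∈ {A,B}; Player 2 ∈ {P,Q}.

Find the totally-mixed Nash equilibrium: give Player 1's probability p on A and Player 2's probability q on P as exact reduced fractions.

p=2/7, q=1/3

P1 indiff ⇒ q·9+(1-q)·0 = q·7+(1-q)·1 ⇒ q(2) = (1-q)(1) ⇒ q = 1/3
P2 indiff ⇒ p·6+(1-p)·0 = p·1+(1-p)·2 ⇒ p(5) = (1-p)(2) ⇒ p = 2/7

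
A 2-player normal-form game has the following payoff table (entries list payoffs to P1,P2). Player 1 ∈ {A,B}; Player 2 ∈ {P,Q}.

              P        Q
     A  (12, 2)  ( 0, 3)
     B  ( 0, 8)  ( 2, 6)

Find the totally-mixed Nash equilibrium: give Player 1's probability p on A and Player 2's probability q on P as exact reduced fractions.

(p,q) = (2/3, 1/7)

P1 indiff ⇒ q·12+(1-q)·0 = q·0+(1-q)·2 ⇒ q(12) = (1-q)(2) ⇒ q = 1/7
P2 indiff ⇒ p·2+(1-p)·8 = p·3+(1-p)·6 ⇒ p(-1) = (1-p)(-2) ⇒ p = 2/3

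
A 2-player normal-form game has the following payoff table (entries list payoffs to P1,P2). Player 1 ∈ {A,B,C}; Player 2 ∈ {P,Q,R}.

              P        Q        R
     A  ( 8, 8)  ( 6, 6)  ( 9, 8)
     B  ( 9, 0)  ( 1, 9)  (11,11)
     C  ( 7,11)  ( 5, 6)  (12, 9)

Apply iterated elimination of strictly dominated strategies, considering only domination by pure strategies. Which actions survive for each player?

IESDS → P1:{B,C} P2:{P,R}

P2 drop Q (R beats it: A:8>6 B:11>9 C:9>6)
P1 drop A (B beats it: P:9>8 R:11>9)
P1→{B,C} P2→{P,R}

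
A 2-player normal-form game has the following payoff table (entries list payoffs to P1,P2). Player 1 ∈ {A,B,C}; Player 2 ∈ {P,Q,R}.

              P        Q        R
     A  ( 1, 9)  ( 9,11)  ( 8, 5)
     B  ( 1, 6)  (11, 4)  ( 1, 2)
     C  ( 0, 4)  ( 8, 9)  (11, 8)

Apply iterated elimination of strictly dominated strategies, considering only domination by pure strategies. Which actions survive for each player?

IESDS → P1:{A,B} P2:{P,Q}

P2 drop R (Q beats it: A:11>5 B:4>2 C:9>8)
P1 drop C (A beats it: P:1>0 Q:9>8)
P1→{A,B} P2→{P,Q}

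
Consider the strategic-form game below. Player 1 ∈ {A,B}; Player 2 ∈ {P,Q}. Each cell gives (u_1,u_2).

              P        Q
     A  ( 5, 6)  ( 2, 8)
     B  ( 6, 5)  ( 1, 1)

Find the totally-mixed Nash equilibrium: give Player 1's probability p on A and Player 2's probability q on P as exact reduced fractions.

(p,q) = (2/3, 1/2)

P1 indiff ⇒ q·5+(1-q)·2 = q·6+(1-q)·1 ⇒ q(-1) = (1-q)(-1) ⇒ q = 1/2
P2 indiff ⇒ p·6+(1-p)·5 = p·8+(1-p)·1 ⇒ p(-2) = (1-p)(-4) ⇒ p = 2/3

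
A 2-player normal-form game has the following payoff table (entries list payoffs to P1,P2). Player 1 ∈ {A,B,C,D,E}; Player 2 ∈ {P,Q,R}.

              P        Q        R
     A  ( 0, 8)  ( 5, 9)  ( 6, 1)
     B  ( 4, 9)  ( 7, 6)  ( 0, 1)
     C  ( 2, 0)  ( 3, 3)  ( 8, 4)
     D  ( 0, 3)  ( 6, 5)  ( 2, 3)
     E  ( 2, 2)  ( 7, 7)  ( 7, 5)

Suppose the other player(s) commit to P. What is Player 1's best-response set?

argmax u_1 = {B}

u_1(A vs P) = 0
u_1(B vs P) = 4
u_1(C vs P) = 2
u_1(D vs P) = 0
u_1(E vs P) = 2
max payoff 4 at {B}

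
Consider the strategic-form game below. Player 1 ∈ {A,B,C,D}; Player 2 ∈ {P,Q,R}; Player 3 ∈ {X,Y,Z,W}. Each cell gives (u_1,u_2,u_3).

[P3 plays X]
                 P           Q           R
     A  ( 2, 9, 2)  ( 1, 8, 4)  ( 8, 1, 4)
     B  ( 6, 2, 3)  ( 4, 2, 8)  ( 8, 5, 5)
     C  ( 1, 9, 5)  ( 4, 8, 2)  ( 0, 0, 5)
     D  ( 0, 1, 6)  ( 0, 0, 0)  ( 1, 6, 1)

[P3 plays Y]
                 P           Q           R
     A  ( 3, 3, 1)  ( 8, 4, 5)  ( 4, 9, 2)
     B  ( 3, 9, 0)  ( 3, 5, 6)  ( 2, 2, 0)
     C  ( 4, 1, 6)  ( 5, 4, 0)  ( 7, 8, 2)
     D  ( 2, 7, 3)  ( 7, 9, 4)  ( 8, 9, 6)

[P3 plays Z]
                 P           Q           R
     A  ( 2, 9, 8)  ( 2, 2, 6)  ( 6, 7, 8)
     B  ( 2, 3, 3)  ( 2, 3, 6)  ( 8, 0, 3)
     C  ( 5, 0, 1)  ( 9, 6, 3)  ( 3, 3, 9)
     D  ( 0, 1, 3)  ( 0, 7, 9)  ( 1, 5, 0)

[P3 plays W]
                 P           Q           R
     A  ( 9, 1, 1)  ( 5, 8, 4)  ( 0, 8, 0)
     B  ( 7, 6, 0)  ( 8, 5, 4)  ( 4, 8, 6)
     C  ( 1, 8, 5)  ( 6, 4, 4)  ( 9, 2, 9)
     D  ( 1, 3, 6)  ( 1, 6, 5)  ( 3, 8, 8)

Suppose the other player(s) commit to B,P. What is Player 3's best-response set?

P3 best: {X,Z}

u_3(X vs B,P) = 3
u_3(Y vs B,P) = 0
u_3(Z vs B,P) = 3
u_3(W vs B,P) = 0
max payoff 3 at {X,Z}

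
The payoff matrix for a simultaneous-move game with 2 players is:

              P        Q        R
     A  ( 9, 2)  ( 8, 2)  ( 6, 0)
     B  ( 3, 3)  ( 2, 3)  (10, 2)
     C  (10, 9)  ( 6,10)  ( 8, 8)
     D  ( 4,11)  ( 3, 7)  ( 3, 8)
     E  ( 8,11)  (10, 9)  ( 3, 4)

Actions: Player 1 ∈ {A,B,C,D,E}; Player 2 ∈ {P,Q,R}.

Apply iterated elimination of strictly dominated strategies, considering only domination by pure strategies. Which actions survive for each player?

P1 drop D (A beats it: P:9>4 Q:8>3 R:6>3)
P2 drop R (P beats it: A:2>0 B:3>2 C:9>8 E:11>4)
P1 drop B (A beats it: P:9>3 Q:8>2)
P1→{A,C,E} P2→{P,Q}

Survivors P1:{A,C,E} P2:{P,Q}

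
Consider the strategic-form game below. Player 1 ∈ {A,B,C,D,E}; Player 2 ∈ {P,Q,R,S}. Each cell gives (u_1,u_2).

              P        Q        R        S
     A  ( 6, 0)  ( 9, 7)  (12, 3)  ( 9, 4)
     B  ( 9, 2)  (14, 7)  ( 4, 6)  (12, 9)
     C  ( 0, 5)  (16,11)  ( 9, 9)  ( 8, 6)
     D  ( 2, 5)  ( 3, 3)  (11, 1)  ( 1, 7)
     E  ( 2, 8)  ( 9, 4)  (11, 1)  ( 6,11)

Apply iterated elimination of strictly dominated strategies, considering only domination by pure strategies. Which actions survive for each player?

IESDS → P1:{B,C} P2:{Q,S}

P1 drop D (A beats it: P:6>2 Q:9>3 R:12>11 S:9>1)
P2 drop P (S beats it: A:4>0 B:9>2 C:6>5 E:11>8)
P2 drop R (Q beats it: A:7>3 B:7>6 C:11>9 E:4>1)
P1 drop A (B beats it: Q:14>9 S:12>9)
P1 drop E (B beats it: Q:14>9 S:12>6)
P1→{B,C} P2→{Q,S}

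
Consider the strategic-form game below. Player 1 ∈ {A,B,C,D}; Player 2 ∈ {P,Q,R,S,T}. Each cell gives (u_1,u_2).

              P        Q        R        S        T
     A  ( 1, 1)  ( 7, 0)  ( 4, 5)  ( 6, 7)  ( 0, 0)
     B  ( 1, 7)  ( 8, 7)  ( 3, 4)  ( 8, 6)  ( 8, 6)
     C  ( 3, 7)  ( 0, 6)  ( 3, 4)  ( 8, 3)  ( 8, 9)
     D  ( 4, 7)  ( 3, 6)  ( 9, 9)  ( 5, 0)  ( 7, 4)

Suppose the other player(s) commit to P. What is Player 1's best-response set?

BR_1 = {D}

u_1(A vs P) = 1
u_1(B vs P) = 1
u_1(C vs P) = 3
u_1(D vs P) = 4
max payoff 4 at {D}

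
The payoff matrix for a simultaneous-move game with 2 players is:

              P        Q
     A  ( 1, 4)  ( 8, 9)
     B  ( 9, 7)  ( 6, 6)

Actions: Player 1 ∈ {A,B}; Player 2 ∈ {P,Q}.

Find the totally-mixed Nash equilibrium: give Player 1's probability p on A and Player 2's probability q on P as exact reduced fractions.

P1 mixes 1/6 on A; P2 mixes 1/5 on P

P1 indiff ⇒ q·1+(1-q)·8 = q·9+(1-q)·6 ⇒ q(-8) = (1-q)(-2) ⇒ q = 1/5
P2 indiff ⇒ p·4+(1-p)·7 = p·9+(1-p)·6 ⇒ p(-5) = (1-p)(-1) ⇒ p = 1/6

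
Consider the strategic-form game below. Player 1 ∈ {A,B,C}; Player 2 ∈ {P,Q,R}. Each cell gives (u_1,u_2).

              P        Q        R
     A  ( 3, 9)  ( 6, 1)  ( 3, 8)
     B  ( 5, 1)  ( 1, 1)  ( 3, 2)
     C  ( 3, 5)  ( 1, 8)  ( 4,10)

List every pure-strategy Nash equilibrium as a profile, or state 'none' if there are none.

Nash profiles: (C,R)

(A,P): not NE [P1→B gives 5>3]
(A,Q): not NE [P2→P gives 9>1]
(A,R): not NE [P1→C gives 4>3; P2→P gives 9>8]
(B,P): not NE [P2→R gives 2>1]
(B,Q): not NE [P1→A gives 6>1; P2→R gives 2>1]
(B,R): not NE [P1→C gives 4>3]
(C,P): not NE [P1→B gives 5>3; P2→R gives 10>5]
(C,Q): not NE [P1→A gives 6>1; P2→R gives 10>8]
(C,R): NE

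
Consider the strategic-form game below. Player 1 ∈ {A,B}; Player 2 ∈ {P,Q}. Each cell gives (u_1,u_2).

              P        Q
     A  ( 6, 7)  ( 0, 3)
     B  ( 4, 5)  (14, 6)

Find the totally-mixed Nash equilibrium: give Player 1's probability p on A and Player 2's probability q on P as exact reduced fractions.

(p,q) = (1/5, 7/8)

P1 indiff ⇒ q·6+(1-q)·0 = q·4+(1-q)·14 ⇒ q(2) = (1-q)(14) ⇒ q = 7/8
P2 indiff ⇒ p·7+(1-p)·5 = p·3+(1-p)·6 ⇒ p(4) = (1-p)(1) ⇒ p = 1/5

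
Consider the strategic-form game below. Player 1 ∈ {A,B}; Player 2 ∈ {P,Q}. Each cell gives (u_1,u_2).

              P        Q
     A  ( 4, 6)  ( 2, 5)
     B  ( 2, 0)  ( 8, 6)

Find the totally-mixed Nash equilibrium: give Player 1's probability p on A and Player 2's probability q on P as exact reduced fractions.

P1 indiff ⇒ q·4+(1-q)·2 = q·2+(1-q)·8 ⇒ q(2) = (1-q)(6) ⇒ q = 3/4
P2 indiff ⇒ p·6+(1-p)·0 = p·5+(1-p)·6 ⇒ p(1) = (1-p)(6) ⇒ p = 6/7

P1 mixes 6/7 on A; P2 mixes 3/4 on P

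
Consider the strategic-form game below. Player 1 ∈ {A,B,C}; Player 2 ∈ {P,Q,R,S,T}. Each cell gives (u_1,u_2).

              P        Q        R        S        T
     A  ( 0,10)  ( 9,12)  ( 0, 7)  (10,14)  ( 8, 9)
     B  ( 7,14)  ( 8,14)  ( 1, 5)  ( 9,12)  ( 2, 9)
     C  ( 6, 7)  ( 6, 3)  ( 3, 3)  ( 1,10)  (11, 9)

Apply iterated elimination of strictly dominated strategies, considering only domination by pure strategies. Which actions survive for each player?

Remaining: P1:{A,B} P2:{P,Q,S}

P2 drop R (P beats it: A:10>7 B:14>5 C:7>3)
P2 drop T (S beats it: A:14>9 B:12>9 C:10>9)
P1 drop C (B beats it: P:7>6 Q:8>6 S:9>1)
P1→{A,B} P2→{P,Q,S}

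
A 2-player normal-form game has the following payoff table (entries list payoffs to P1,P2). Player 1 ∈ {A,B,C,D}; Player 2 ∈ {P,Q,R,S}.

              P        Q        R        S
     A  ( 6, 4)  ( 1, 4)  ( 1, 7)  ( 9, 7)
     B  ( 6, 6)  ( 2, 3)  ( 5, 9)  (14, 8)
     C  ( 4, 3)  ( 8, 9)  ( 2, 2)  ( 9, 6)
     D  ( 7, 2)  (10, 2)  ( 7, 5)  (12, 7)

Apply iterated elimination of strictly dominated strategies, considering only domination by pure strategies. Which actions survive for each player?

P1 drop A (D beats it: P:7>6 Q:10>1 R:7>1 S:12>9)
P1 drop C (D beats it: P:7>4 Q:10>8 R:7>2 S:12>9)
P2 drop P (R beats it: B:9>6 D:5>2)
P2 drop Q (R beats it: B:9>3 D:5>2)
P1→{B,D} P2→{R,S}

Remaining: P1:{B,D} P2:{R,S}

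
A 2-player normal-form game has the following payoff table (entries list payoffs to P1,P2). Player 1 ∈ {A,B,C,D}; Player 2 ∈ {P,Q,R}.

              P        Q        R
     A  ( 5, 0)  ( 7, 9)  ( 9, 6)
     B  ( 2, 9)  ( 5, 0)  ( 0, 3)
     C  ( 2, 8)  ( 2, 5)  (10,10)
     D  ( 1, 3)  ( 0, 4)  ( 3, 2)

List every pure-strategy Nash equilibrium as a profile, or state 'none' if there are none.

(A,P): not NE [P2→Q gives 9>0]
(A,Q): NE
(A,R): not NE [P1→C gives 10>9; P2→Q gives 9>6]
(B,P): not NE [P1→A gives 5>2]
(B,Q): not NE [P1→A gives 7>5; P2→P gives 9>0]
(B,R): not NE [P1→C gives 10>0; P2→P gives 9>3]
(C,P): not NE [P1→A gives 5>2; P2→R gives 10>8]
(C,Q): not NE [P1→A gives 7>2; P2→R gives 10>5]
(C,R): NE
(D,P): not NE [P1→A gives 5>1; P2→Q gives 4>3]
(D,Q): not NE [P1→A gives 7>0]
(D,R): not NE [P1→C gives 10>3; P2→Q gives 4>2]

Nash profiles: (A,Q), (C,R)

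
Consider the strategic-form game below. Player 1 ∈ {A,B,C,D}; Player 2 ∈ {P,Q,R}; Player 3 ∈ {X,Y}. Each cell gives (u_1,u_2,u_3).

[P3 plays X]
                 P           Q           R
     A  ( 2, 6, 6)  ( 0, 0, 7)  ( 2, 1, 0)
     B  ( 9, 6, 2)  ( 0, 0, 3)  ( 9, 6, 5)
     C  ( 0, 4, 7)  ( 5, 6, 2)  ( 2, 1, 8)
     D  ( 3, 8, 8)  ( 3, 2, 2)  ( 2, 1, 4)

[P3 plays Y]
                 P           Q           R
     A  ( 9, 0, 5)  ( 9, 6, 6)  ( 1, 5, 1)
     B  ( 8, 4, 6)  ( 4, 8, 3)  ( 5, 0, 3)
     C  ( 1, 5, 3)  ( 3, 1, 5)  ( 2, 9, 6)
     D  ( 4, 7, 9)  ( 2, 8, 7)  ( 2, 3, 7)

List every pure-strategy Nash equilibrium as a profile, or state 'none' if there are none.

PSNE = {(B,R,X)}

(A,P,X): not NE [P1→B gives 9>2]
(A,P,Y): not NE [P2→Q gives 6>0; P3→X gives 6>5]
(A,Q,X): not NE [P1→C gives 5>0; P2→P gives 6>0]
(A,Q,Y): not NE [P3→X gives 7>6]
(A,R,X): not NE [P1→B gives 9>2; P2→P gives 6>1; P3→Y gives 1>0]
(A,R,Y): not NE [P1→B gives 5>1; P2→Q gives 6>5]
(B,P,X): not NE [P3→Y gives 6>2]
(B,P,Y): not NE [P1→A gives 9>8; P2→Q gives 8>4]
(B,Q,X): not NE [P1→C gives 5>0; P2→R gives 6>0]
(B,Q,Y): not NE [P1→A gives 9>4]
(B,R,X): NE
(B,R,Y): not NE [P2→Q gives 8>0; P3→X gives 5>3]
(C,P,X): not NE [P1→B gives 9>0; P2→Q gives 6>4]
(C,P,Y): not NE [P1→A gives 9>1; P2→R gives 9>5; P3→X gives 7>3]
(C,Q,X): not NE [P3→Y gives 5>2]
(C,Q,Y): not NE [P1→A gives 9>3; P2→R gives 9>1]
(C,R,X): not NE [P1→B gives 9>2; P2→Q gives 6>1]
(C,R,Y): not NE [P1→B gives 5>2; P3→X gives 8>6]
(D,P,X): not NE [P1→B gives 9>3; P3→Y gives 9>8]
(D,P,Y): not NE [P1→A gives 9>4; P2→Q gives 8>7]
(D,Q,X): not NE [P1→C gives 5>3; P2→P gives 8>2; P3→Y gives 7>2]
(D,Q,Y): not NE [P1→A gives 9>2]
(D,R,X): not NE [P1→B gives 9>2; P2→P gives 8>1; P3→Y gives 7>4]
(D,R,Y): not NE [P1→B gives 5>2; P2→Q gives 8>3]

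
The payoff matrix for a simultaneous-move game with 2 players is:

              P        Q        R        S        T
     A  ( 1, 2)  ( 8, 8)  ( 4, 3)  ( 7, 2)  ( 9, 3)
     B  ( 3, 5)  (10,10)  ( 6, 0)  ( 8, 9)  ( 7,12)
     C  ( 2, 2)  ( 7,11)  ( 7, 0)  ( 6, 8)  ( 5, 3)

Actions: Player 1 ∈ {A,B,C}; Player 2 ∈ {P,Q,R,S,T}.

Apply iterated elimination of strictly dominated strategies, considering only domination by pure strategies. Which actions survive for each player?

P2 drop P (Q beats it: A:8>2 B:10>5 C:11>2)
P2 drop R (Q beats it: A:8>3 B:10>0 C:11>0)
P1 drop C (A beats it: Q:8>7 S:7>6 T:9>5)
P2 drop S (Q beats it: A:8>2 B:10>9)
P1→{A,B} P2→{Q,T}

Remaining: P1:{A,B} P2:{Q,T}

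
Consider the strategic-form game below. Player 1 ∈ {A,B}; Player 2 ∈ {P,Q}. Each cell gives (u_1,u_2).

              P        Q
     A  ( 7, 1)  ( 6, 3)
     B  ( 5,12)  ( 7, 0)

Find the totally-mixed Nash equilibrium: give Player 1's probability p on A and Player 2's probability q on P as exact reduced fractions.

p=6/7, q=1/3

P1 indiff ⇒ q·7+(1-q)·6 = q·5+(1-q)·7 ⇒ q(2) = (1-q)(1) ⇒ q = 1/3
P2 indiff ⇒ p·1+(1-p)·12 = p·3+(1-p)·0 ⇒ p(-2) = (1-p)(-12) ⇒ p = 6/7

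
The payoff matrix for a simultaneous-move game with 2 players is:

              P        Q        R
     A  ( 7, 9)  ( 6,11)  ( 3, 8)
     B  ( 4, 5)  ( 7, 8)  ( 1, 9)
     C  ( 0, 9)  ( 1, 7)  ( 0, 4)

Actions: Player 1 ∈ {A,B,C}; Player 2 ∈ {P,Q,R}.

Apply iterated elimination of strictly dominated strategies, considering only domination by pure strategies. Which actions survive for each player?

Survivors P1:{A,B} P2:{Q,R}

P1 drop C (A beats it: P:7>0 Q:6>1 R:3>0)
P2 drop P (Q beats it: A:11>9 B:8>5)
P1→{A,B} P2→{Q,R}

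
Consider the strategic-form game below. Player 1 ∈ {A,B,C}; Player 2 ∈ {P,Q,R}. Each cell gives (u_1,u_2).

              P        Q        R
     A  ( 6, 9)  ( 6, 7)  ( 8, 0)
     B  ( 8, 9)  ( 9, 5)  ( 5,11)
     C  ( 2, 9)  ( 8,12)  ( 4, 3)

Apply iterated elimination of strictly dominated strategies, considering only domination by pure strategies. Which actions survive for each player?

IESDS → P1:{A,B} P2:{P,R}

P1 drop C (B beats it: P:8>2 Q:9>8 R:5>4)
P2 drop Q (P beats it: A:9>7 B:9>5)
P1→{A,B} P2→{P,R}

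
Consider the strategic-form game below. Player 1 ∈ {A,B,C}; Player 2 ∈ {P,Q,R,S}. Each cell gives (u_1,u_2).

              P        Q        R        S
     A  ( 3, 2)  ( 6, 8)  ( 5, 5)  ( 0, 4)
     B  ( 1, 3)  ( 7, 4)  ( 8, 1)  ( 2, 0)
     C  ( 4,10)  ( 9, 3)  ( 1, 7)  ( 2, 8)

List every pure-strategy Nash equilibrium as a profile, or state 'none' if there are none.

NE set: (C,P)

(A,P): not NE [P1→C gives 4>3; P2→Q gives 8>2]
(A,Q): not NE [P1→C gives 9>6]
(A,R): not NE [P1→B gives 8>5; P2→Q gives 8>5]
(A,S): not NE [P1→C gives 2>0; P2→Q gives 8>4]
(B,P): not NE [P1→C gives 4>1; P2→Q gives 4>3]
(B,Q): not NE [P1→C gives 9>7]
(B,R): not NE [P2→Q gives 4>1]
(B,S): not NE [P2→Q gives 4>0]
(C,P): NE
(C,Q): not NE [P2→P gives 10>3]
(C,R): not NE [P1→B gives 8>1; P2→P gives 10>7]
(C,S): not NE [P2→P gives 10>8]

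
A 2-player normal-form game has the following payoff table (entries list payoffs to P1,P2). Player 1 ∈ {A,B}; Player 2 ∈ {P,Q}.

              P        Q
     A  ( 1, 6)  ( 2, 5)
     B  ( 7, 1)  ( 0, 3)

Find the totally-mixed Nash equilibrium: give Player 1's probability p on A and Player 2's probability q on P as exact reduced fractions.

P1 indiff ⇒ q·1+(1-q)·2 = q·7+(1-q)·0 ⇒ q(-6) = (1-q)(-2) ⇒ q = 1/4
P2 indiff ⇒ p·6+(1-p)·1 = p·5+(1-p)·3 ⇒ p(1) = (1-p)(2) ⇒ p = 2/3

p=2/3, q=1/4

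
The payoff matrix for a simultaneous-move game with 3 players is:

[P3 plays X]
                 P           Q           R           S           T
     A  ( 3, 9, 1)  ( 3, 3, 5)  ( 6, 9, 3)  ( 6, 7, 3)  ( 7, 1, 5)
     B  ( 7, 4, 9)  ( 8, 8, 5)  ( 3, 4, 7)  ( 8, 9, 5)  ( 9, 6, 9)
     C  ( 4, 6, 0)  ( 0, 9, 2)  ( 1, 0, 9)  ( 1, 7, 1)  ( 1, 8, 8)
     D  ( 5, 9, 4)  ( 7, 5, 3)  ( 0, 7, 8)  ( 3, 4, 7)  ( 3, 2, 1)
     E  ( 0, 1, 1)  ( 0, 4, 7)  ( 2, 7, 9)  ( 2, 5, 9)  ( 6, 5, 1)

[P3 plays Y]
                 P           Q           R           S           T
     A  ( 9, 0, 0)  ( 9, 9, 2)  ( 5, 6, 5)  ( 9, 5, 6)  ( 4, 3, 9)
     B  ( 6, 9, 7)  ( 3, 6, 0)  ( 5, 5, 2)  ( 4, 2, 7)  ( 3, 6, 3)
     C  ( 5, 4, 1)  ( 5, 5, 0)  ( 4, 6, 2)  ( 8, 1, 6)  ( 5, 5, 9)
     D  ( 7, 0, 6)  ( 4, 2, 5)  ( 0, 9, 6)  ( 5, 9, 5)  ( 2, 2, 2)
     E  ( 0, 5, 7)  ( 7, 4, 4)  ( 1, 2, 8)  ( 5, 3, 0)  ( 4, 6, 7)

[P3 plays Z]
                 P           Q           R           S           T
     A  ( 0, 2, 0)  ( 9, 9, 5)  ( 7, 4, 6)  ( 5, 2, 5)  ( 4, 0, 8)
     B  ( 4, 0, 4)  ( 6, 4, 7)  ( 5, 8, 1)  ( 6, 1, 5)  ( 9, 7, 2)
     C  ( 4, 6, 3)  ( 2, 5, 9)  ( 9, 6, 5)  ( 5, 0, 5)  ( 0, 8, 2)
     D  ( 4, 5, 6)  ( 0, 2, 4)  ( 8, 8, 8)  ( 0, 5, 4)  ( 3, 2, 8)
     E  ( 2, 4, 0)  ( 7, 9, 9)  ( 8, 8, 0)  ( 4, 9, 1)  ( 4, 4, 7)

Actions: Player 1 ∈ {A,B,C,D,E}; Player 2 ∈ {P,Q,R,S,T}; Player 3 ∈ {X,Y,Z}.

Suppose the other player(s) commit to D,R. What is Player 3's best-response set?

P3 best: {X,Z}

u_3(X vs D,R) = 8
u_3(Y vs D,R) = 6
u_3(Z vs D,R) = 8
max payoff 8 at {X,Z}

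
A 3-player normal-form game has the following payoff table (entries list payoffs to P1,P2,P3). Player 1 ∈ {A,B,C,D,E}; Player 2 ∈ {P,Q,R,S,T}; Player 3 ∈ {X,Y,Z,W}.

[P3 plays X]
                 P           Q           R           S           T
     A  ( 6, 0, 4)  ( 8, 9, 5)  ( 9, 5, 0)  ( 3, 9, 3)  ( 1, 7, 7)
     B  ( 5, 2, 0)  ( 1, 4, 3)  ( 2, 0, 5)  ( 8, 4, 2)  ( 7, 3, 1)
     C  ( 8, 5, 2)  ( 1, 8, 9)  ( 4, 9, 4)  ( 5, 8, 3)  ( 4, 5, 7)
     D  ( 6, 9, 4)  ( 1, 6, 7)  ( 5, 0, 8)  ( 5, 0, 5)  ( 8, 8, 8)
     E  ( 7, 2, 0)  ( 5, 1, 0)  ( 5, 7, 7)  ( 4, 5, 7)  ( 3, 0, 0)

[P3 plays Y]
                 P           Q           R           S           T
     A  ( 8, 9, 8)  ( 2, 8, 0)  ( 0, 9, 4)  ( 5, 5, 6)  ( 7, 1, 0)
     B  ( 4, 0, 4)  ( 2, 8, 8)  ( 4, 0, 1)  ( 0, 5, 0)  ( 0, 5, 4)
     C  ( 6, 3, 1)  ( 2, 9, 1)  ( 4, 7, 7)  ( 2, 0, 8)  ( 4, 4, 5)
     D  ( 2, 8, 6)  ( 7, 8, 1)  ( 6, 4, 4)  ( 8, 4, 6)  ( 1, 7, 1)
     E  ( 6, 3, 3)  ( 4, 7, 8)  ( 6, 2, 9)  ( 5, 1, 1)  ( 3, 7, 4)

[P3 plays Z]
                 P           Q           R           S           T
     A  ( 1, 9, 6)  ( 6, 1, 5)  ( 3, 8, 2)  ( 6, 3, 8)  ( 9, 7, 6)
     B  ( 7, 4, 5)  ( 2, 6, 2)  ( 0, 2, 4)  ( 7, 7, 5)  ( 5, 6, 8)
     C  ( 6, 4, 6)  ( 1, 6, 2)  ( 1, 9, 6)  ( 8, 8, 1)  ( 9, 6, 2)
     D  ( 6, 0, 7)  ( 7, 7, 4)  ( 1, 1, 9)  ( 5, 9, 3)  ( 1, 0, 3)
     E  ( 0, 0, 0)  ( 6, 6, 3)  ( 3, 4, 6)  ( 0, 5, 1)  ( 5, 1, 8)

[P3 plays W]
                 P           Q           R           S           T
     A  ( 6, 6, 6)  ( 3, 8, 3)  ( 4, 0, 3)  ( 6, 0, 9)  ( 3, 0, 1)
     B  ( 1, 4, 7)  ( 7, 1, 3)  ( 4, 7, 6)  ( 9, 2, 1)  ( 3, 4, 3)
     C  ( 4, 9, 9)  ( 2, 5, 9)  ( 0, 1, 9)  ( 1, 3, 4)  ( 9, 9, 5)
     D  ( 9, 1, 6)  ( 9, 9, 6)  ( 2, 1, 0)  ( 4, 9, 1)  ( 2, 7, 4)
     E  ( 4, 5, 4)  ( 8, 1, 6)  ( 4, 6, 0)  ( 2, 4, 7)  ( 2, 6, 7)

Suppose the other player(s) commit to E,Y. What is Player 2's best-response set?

P2 best: {Q,T}

u_2(P vs E,Y) = 3
u_2(Q vs E,Y) = 7
u_2(R vs E,Y) = 2
u_2(S vs E,Y) = 1
u_2(T vs E,Y) = 7
max payoff 7 at {Q,T}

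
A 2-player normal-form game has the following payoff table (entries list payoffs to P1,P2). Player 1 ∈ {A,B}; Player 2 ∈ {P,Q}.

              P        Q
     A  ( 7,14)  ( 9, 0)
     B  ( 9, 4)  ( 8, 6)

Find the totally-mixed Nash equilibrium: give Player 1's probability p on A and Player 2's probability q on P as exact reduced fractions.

P1 indiff ⇒ q·7+(1-q)·9 = q·9+(1-q)·8 ⇒ q(-2) = (1-q)(-1) ⇒ q = 1/3
P2 indiff ⇒ p·14+(1-p)·4 = p·0+(1-p)·6 ⇒ p(14) = (1-p)(2) ⇒ p = 1/8

(p,q) = (1/8, 1/3)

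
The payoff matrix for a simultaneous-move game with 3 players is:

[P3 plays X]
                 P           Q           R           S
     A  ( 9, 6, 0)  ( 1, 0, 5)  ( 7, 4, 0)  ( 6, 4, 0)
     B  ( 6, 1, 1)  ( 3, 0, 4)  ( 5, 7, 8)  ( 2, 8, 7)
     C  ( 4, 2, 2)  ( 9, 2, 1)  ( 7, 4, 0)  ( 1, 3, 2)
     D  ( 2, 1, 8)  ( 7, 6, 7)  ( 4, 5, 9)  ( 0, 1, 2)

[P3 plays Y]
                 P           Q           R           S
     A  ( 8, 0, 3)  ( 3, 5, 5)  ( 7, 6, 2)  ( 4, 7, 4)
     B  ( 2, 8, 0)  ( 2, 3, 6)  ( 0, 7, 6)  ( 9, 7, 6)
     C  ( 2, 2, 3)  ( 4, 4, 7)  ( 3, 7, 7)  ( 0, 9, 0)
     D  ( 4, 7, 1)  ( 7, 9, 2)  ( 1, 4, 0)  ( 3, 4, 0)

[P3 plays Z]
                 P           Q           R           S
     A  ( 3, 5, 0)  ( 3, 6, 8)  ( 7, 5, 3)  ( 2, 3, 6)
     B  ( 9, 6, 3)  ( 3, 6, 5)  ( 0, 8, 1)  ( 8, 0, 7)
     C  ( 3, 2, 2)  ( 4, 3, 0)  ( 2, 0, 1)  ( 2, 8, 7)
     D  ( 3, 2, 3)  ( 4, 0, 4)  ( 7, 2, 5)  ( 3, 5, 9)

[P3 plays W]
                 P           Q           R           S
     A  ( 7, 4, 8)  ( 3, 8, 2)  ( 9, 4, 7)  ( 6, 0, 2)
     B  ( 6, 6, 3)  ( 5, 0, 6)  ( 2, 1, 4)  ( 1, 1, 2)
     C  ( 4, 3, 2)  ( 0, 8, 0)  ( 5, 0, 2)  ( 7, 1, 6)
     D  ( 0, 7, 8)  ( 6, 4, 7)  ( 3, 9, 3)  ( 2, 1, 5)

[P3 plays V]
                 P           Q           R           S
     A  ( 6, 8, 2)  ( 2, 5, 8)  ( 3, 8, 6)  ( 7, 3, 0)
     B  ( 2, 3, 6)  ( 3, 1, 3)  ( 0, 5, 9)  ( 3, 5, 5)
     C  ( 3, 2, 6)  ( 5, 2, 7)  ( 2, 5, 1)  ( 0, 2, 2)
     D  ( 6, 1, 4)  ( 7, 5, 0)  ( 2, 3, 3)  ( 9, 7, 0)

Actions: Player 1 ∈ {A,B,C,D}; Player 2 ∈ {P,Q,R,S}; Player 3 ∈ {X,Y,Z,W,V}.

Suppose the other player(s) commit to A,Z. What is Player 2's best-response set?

P2 best: {Q}

u_2(P vs A,Z) = 5
u_2(Q vs A,Z) = 6
u_2(R vs A,Z) = 5
u_2(S vs A,Z) = 3
max payoff 6 at {Q}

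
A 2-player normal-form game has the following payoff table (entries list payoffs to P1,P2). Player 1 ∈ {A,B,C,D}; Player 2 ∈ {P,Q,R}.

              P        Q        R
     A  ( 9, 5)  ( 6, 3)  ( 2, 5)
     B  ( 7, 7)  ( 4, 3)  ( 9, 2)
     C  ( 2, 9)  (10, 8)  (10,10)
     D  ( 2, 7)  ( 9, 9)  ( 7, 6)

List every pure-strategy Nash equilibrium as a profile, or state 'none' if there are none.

NE set: (A,P), (C,R)

(A,P): NE
(A,Q): not NE [P1→C gives 10>6; P2→R gives 5>3]
(A,R): not NE [P1→C gives 10>2]
(B,P): not NE [P1→A gives 9>7]
(B,Q): not NE [P1→C gives 10>4; P2→P gives 7>3]
(B,R): not NE [P1→C gives 10>9; P2→P gives 7>2]
(C,P): not NE [P1→A gives 9>2; P2→R gives 10>9]
(C,Q): not NE [P2→R gives 10>8]
(C,R): NE
(D,P): not NE [P1→A gives 9>2; P2→Q gives 9>7]
(D,Q): not NE [P1→C gives 10>9]
(D,R): not NE [P1→C gives 10>7; P2→Q gives 9>6]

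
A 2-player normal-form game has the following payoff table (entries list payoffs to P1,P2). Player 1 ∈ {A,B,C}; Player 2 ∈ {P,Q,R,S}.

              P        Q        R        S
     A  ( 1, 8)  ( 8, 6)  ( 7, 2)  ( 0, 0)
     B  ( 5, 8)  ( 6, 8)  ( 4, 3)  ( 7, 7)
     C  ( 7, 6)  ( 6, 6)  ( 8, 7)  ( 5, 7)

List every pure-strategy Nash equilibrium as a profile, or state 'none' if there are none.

NE set: (C,R)

(A,P): not NE [P1→C gives 7>1]
(A,Q): not NE [P2→P gives 8>6]
(A,R): not NE [P1→C gives 8>7; P2→P gives 8>2]
(A,S): not NE [P1→B gives 7>0; P2→P gives 8>0]
(B,P): not NE [P1→C gives 7>5]
(B,Q): not NE [P1→A gives 8>6]
(B,R): not NE [P1→C gives 8>4; P2→Q gives 8>3]
(B,S): not NE [P2→Q gives 8>7]
(C,P): not NE [P2→S gives 7>6]
(C,Q): not NE [P1→A gives 8>6; P2→S gives 7>6]
(C,R): NE
(C,S): not NE [P1→B gives 7>5]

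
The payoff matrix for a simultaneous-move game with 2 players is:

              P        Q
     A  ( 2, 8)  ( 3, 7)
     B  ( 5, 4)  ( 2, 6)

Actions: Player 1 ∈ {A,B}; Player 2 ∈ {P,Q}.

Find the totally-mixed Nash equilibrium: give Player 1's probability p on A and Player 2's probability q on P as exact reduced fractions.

P1 indiff ⇒ q·2+(1-q)·3 = q·5+(1-q)·2 ⇒ q(-3) = (1-q)(-1) ⇒ q = 1/4
P2 indiff ⇒ p·8+(1-p)·4 = p·7+(1-p)·6 ⇒ p(1) = (1-p)(2) ⇒ p = 2/3

(p,q) = (2/3, 1/4)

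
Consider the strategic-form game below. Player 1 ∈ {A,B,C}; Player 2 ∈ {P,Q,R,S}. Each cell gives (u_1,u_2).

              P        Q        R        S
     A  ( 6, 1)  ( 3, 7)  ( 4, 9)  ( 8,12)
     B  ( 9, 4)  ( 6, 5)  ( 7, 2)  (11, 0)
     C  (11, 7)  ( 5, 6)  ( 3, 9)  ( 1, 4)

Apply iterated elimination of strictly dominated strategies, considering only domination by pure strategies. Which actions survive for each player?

Remaining: P1:{B,C} P2:{P,Q,R}

P1 drop A (B beats it: P:9>6 Q:6>3 R:7>4 S:11>8)
P2 drop S (P beats it: B:4>0 C:7>4)
P1→{B,C} P2→{P,Q,R}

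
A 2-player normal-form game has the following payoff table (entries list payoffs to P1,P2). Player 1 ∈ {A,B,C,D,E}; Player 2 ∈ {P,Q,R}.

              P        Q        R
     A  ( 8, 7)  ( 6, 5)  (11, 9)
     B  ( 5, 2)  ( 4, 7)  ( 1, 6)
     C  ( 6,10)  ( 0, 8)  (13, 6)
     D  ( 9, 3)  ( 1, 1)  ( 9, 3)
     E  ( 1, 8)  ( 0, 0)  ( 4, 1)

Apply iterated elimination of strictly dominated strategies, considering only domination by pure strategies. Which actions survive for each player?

Remaining: P1:{A,C,D} P2:{P,R}

P1 drop B (A beats it: P:8>5 Q:6>4 R:11>1)
P1 drop E (A beats it: P:8>1 Q:6>0 R:11>4)
P2 drop Q (P beats it: A:7>5 C:10>8 D:3>1)
P1→{A,C,D} P2→{P,R}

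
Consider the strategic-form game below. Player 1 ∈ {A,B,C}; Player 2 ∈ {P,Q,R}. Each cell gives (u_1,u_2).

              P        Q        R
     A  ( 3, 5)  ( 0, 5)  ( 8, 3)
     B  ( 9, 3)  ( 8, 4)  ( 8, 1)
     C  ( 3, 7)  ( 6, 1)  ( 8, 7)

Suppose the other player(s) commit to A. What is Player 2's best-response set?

P2 best: {P,Q}

u_2(P vs A) = 5
u_2(Q vs A) = 5
u_2(R vs A) = 3
max payoff 5 at {P,Q}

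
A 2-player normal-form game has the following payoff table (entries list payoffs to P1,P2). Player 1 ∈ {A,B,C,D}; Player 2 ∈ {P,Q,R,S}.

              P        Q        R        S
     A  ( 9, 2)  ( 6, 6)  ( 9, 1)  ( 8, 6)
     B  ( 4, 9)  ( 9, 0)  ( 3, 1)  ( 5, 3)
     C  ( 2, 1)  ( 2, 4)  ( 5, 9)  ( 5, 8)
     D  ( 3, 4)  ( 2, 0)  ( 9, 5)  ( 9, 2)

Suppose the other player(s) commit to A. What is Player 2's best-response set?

u_2(P vs A) = 2
u_2(Q vs A) = 6
u_2(R vs A) = 1
u_2(S vs A) = 6
max payoff 6 at {Q,S}

argmax u_2 = {Q,S}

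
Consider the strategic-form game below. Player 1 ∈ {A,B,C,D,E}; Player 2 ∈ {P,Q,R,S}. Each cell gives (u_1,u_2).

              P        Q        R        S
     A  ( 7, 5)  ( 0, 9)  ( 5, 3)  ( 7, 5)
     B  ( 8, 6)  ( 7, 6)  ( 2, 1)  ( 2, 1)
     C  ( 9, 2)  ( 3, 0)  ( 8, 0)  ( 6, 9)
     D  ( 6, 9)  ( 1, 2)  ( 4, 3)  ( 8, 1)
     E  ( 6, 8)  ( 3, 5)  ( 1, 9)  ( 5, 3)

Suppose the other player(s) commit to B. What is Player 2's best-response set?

u_2(P vs B) = 6
u_2(Q vs B) = 6
u_2(R vs B) = 1
u_2(S vs B) = 1
max payoff 6 at {P,Q}

argmax u_2 = {P,Q}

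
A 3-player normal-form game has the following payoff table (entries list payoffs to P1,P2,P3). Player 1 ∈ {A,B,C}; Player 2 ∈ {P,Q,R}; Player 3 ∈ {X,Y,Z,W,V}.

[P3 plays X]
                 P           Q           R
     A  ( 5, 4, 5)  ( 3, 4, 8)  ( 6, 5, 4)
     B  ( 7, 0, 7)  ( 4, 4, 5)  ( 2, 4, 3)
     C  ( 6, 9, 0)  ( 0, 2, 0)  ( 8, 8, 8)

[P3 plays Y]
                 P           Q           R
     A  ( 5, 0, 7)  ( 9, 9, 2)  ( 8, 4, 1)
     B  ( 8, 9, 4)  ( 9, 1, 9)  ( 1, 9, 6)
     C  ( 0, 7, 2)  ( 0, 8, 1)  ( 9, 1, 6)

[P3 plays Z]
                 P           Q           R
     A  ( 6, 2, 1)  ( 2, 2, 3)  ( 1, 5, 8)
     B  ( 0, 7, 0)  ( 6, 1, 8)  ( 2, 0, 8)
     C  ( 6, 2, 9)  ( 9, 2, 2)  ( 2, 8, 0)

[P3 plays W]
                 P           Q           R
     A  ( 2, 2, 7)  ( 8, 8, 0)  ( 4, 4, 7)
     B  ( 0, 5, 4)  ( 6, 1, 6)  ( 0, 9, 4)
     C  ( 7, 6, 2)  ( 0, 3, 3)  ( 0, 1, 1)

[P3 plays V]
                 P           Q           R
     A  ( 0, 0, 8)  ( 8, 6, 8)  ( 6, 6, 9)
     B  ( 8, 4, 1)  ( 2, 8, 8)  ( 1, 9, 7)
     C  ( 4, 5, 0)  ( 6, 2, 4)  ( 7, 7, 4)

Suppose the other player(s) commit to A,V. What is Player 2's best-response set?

u_2(P vs A,V) = 0
u_2(Q vs A,V) = 6
u_2(R vs A,V) = 6
max payoff 6 at {Q,R}

BR_2 = {Q,R}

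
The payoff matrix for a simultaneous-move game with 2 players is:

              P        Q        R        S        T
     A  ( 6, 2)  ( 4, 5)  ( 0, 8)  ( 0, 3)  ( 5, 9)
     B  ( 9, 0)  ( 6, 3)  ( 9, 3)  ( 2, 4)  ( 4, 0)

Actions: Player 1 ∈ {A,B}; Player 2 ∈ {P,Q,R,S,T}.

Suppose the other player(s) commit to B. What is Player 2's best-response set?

u_2(P vs B) = 0
u_2(Q vs B) = 3
u_2(R vs B) = 3
u_2(S vs B) = 4
u_2(T vs B) = 0
max payoff 4 at {S}

P2 best: {S}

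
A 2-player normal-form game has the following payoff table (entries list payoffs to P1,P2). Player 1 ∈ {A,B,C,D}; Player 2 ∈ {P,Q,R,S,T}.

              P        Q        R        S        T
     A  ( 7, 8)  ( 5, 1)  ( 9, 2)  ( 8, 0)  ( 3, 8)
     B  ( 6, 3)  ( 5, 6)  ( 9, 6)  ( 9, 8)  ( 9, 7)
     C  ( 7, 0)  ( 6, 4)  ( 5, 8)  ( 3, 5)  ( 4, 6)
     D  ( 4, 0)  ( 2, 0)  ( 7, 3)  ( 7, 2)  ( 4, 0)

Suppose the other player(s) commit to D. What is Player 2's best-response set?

P2 best: {R}

u_2(P vs D) = 0
u_2(Q vs D) = 0
u_2(R vs D) = 3
u_2(S vs D) = 2
u_2(T vs D) = 0
max payoff 3 at {R}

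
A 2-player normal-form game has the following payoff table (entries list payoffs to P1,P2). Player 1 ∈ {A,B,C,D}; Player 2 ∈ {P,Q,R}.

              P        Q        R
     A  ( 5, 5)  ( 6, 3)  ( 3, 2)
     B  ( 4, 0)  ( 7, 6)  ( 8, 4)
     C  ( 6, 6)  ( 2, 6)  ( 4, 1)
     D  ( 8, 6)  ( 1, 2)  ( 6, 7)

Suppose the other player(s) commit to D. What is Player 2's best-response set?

u_2(P vs D) = 6
u_2(Q vs D) = 2
u_2(R vs D) = 7
max payoff 7 at {R}

BR_2 = {R}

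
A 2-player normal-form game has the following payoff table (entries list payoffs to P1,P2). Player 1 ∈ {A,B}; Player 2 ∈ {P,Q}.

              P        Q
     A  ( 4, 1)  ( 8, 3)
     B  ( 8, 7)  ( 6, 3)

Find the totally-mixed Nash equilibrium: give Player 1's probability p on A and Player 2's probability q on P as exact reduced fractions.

p=2/3, q=1/3

P1 indiff ⇒ q·4+(1-q)·8 = q·8+(1-q)·6 ⇒ q(-4) = (1-q)(-2) ⇒ q = 1/3
P2 indiff ⇒ p·1+(1-p)·7 = p·3+(1-p)·3 ⇒ p(-2) = (1-p)(-4) ⇒ p = 2/3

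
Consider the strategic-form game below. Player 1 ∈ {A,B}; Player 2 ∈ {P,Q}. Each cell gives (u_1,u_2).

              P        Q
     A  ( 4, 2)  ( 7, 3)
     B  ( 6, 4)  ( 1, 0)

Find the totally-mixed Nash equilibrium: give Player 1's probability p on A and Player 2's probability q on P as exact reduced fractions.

P1 mixes 4/5 on A; P2 mixes 3/4 on P

P1 indiff ⇒ q·4+(1-q)·7 = q·6+(1-q)·1 ⇒ q(-2) = (1-q)(-6) ⇒ q = 3/4
P2 indiff ⇒ p·2+(1-p)·4 = p·3+(1-p)·0 ⇒ p(-1) = (1-p)(-4) ⇒ p = 4/5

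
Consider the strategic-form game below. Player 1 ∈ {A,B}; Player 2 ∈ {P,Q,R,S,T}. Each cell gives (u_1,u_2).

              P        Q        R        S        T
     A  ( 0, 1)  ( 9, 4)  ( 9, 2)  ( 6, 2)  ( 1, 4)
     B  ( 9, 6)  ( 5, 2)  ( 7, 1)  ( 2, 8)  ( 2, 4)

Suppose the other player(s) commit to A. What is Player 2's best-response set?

u_2(P vs A) = 1
u_2(Q vs A) = 4
u_2(R vs A) = 2
u_2(S vs A) = 2
u_2(T vs A) = 4
max payoff 4 at {Q,T}

P2 best: {Q,T}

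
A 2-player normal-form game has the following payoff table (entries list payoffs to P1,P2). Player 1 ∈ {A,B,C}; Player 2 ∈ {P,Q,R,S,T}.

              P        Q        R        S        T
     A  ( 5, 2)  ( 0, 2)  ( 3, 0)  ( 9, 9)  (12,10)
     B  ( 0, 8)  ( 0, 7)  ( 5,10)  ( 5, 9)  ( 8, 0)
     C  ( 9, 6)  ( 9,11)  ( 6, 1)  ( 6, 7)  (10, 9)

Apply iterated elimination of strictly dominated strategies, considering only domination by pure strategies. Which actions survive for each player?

Survivors P1:{A,C} P2:{Q,T}

P1 drop B (C beats it: P:9>0 Q:9>0 R:6>5 S:6>5 T:10>8)
P2 drop P (S beats it: A:9>2 C:7>6)
P2 drop R (Q beats it: A:2>0 C:11>1)
P2 drop S (T beats it: A:10>9 C:9>7)
P1→{A,C} P2→{Q,T}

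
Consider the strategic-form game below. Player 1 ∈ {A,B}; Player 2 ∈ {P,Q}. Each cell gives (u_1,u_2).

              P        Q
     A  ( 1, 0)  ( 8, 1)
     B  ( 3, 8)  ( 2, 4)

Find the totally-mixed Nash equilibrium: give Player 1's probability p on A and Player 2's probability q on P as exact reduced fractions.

P1 indiff ⇒ q·1+(1-q)·8 = q·3+(1-q)·2 ⇒ q(-2) = (1-q)(-6) ⇒ q = 3/4
P2 indiff ⇒ p·0+(1-p)·8 = p·1+(1-p)·4 ⇒ p(-1) = (1-p)(-4) ⇒ p = 4/5

p=4/5, q=3/4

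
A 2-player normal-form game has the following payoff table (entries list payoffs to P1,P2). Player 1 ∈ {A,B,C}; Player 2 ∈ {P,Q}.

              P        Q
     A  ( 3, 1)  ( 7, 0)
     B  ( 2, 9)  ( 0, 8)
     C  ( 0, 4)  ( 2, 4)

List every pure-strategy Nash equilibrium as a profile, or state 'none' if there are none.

(A,P): NE
(A,Q): not NE [P2→P gives 1>0]
(B,P): not NE [P1→A gives 3>2]
(B,Q): not NE [P1→A gives 7>0; P2→P gives 9>8]
(C,P): not NE [P1→A gives 3>0]
(C,Q): not NE [P1→A gives 7>2]

Nash profiles: (A,P)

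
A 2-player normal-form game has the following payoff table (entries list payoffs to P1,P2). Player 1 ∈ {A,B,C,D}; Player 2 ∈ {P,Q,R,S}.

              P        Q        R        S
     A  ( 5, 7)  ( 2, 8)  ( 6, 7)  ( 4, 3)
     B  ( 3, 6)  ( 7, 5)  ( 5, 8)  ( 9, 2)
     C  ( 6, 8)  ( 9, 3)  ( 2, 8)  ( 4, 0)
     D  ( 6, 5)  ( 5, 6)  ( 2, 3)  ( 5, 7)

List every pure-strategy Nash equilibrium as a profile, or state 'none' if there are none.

PSNE = {(C,P)}

(A,P): not NE [P1→D gives 6>5; P2→Q gives 8>7]
(A,Q): not NE [P1→C gives 9>2]
(A,R): not NE [P2→Q gives 8>7]
(A,S): not NE [P1→B gives 9>4; P2→Q gives 8>3]
(B,P): not NE [P1→D gives 6>3; P2→R gives 8>6]
(B,Q): not NE [P1→C gives 9>7; P2→R gives 8>5]
(B,R): not NE [P1→A gives 6>5]
(B,S): not NE [P2→R gives 8>2]
(C,P): NE
(C,Q): not NE [P2→R gives 8>3]
(C,R): not NE [P1→A gives 6>2]
(C,S): not NE [P1→B gives 9>4; P2→R gives 8>0]
(D,P): not NE [P2→S gives 7>5]
(D,Q): not NE [P1→C gives 9>5; P2→S gives 7>6]
(D,R): not NE [P1→A gives 6>2; P2→S gives 7>3]
(D,S): not NE [P1→B gives 9>5]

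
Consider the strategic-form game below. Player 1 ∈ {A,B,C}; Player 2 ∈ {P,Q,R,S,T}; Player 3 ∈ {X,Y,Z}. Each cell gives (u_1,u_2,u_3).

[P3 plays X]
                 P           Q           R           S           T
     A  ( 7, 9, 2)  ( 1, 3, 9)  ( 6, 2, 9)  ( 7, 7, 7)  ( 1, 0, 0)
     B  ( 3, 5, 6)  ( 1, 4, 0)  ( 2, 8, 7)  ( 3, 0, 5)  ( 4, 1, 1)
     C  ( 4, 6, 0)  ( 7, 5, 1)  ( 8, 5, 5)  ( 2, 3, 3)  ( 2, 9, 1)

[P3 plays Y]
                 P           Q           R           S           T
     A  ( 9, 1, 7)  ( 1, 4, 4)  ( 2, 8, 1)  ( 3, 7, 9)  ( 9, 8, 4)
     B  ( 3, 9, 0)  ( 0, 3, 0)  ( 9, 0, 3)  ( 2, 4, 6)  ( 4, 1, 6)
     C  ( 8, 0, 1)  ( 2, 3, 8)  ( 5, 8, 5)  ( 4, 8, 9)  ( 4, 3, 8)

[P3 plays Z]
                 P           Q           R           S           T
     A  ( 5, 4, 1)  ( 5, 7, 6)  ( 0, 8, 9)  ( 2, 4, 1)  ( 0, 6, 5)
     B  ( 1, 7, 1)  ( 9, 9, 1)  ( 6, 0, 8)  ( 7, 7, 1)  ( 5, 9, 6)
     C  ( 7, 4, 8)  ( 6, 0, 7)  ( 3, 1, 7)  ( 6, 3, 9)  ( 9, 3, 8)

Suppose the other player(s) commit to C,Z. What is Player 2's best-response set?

P2 best: {P}

u_2(P vs C,Z) = 4
u_2(Q vs C,Z) = 0
u_2(R vs C,Z) = 1
u_2(S vs C,Z) = 3
u_2(T vs C,Z) = 3
max payoff 4 at {P}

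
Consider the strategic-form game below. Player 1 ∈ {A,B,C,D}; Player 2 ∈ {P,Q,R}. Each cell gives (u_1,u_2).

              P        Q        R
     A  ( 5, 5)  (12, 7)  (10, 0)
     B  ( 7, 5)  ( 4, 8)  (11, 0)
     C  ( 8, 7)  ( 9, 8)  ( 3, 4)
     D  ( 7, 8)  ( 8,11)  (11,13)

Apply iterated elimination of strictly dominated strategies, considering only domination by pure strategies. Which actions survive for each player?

P2 drop P (Q beats it: A:7>5 B:8>5 C:8>7 D:11>8)
P1 drop C (A beats it: Q:12>9 R:10>3)
P1→{A,B,D} P2→{Q,R}

Survivors P1:{A,B,D} P2:{Q,R}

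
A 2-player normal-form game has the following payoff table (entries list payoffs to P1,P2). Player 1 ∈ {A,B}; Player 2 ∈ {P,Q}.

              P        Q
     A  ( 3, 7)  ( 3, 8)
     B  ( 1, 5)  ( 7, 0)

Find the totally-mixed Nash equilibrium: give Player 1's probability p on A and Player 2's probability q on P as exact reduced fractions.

p=5/6, q=2/3

P1 indiff ⇒ q·3+(1-q)·3 = q·1+(1-q)·7 ⇒ q(2) = (1-q)(4) ⇒ q = 2/3
P2 indiff ⇒ p·7+(1-p)·5 = p·8+(1-p)·0 ⇒ p(-1) = (1-p)(-5) ⇒ p = 5/6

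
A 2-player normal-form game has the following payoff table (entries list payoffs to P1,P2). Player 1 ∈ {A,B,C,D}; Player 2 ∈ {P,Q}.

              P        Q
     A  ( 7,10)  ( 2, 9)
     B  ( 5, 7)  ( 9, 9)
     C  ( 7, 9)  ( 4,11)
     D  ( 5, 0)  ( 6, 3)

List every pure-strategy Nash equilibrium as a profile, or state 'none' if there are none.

NE set: (A,P), (B,Q)

(A,P): NE
(A,Q): not NE [P1→B gives 9>2; P2→P gives 10>9]
(B,P): not NE [P1→C gives 7>5; P2→Q gives 9>7]
(B,Q): NE
(C,P): not NE [P2→Q gives 11>9]
(C,Q): not NE [P1→B gives 9>4]
(D,P): not NE [P1→C gives 7>5; P2→Q gives 3>0]
(D,Q): not NE [P1→B gives 9>6]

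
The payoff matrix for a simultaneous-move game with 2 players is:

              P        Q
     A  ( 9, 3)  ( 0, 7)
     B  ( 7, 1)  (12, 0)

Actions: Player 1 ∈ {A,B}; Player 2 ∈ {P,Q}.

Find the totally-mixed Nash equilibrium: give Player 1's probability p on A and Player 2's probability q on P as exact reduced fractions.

P1 indiff ⇒ q·9+(1-q)·0 = q·7+(1-q)·12 ⇒ q(2) = (1-q)(12) ⇒ q = 6/7
P2 indiff ⇒ p·3+(1-p)·1 = p·7+(1-p)·0 ⇒ p(-4) = (1-p)(-1) ⇒ p = 1/5

(p,q) = (1/5, 6/7)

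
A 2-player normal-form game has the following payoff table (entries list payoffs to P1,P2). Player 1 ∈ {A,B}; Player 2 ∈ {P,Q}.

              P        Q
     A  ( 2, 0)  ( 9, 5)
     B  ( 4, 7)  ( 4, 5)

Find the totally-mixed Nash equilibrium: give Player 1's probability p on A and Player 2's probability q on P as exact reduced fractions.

p=2/7, q=5/7

P1 indiff ⇒ q·2+(1-q)·9 = q·4+(1-q)·4 ⇒ q(-2) = (1-q)(-5) ⇒ q = 5/7
P2 indiff ⇒ p·0+(1-p)·7 = p·5+(1-p)·5 ⇒ p(-5) = (1-p)(-2) ⇒ p = 2/7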